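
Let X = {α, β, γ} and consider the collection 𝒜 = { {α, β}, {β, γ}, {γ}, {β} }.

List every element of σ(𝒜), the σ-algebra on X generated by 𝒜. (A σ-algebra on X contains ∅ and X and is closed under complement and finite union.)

σ(𝒜) = { {}, {α}, {β}, {γ}, {α, β}, {α, γ}, {β, γ}, X }

Working:
Begin from { {}, {β}, {γ}, {α, β}, {β, γ}, X } (that is, 𝒜 plus ∅ and X).
Iteration 1: 2 new —
  {α}  = ᶜ of {β, γ}
  {α, γ}  = ᶜ of {β}
  [8 total]
Iteration 2: closed — nothing new.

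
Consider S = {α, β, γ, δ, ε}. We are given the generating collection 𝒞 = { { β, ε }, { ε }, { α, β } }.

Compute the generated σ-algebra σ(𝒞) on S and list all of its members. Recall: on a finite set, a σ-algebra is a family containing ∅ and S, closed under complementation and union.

σ(𝒞) (16 sets): { {  }, { α }, { β }, { ε }, { α, β }, { α, ε }, { β, ε }, { γ, δ }, { α, β, ε }, { α, γ, δ }, { β, γ, δ }, { γ, δ, ε }, { α, β, γ, δ }, { α, γ, δ, ε }, { β, γ, δ, ε }, S }

Check:
Take S₀ = 𝒞 ∪ {∅, S} = { {  }, { ε }, { α, β }, { β, ε }, S }.
Round 1: 4 new —
  { α, β, ε }  = { β, ε } ∪ { α, β }
  { α, γ, δ }  = S∖{ β, ε }
  { γ, δ, ε }  = S∖{ α, β }
  { α, β, γ, δ }  = S∖{ ε }
  — 9 sets.
Round 2: +3 →
  { γ, δ }  = S∖{ α, β, ε }
  { α, γ, δ, ε }  = { γ, δ, ε } ∪ { α, γ, δ }
  { β, γ, δ, ε }  = { β, ε } ∪ { γ, δ, ε }
  — 12 sets.
Round 3. New:
  { α }  = S∖{ β, γ, δ, ε }
  { β }  = S∖{ α, γ, δ, ε }
  — 14 sets.
Round 4 adds 2:
  { α, ε }  = { ε } ∪ { α }
  { β, γ, δ }  = { γ, δ } ∪ { β }
  — 16 sets.
Round 5: closed — nothing new.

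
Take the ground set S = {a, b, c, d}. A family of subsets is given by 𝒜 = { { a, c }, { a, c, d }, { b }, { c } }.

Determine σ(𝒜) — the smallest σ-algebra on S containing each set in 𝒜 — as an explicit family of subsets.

Initial family (6 sets): { {}, { b }, { c }, { a, c }, { a, c, d }, S }.
Step 1 adds 4:
  { b, c }  = { c } ∪ { b }
  { b, d }  = { a, c }ᶜ
  { a, b, c }  = { a, c } ∪ { b }
  { a, b, d }  = { c }ᶜ
Step 2 adds 3:
  { d }  = { a, b, c }ᶜ
  { a, d }  = { b, c }ᶜ
  { b, c, d }  = { c } ∪ { b, d }
Step 3. New:
  { a }  = { b, c, d }ᶜ
  { c, d }  = { c } ∪ { d }
Step 4 (1 new):
  { a, b }  = { c, d }ᶜ
Step 5: no new sets; the family is a σ-algebra.

|σ(𝒜)| = 16.  σ(𝒜) = { {}, { a }, { b }, { c }, { d }, { a, b }, { a, c }, { a, d }, { b, c }, { b, d }, { c, d }, { a, b, c }, { a, b, d }, { a, c, d }, { b, c, d }, S }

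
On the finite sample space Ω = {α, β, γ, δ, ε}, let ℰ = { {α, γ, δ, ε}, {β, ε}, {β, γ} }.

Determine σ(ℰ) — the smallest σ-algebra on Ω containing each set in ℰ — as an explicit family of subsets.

Take S₀ = ℰ ∪ {∅, Ω} = { ∅, {β, γ}, {β, ε}, {α, γ, δ, ε}, Ω }.
Pass 1. New:
  {β}  = {α, γ, δ, ε}ᶜ
  {α, γ, δ}  = {β, ε}ᶜ
  {α, δ, ε}  = {β, γ}ᶜ
  {β, γ, ε}  = {β, ε} ∪ {β, γ}
Pass 2: 3 new —
  {α, δ}  = {β, γ, ε}ᶜ
  {α, β, γ, δ}  = {β} ∪ {α, γ, δ}
  {α, β, δ, ε}  = {α, δ, ε} ∪ {β, ε}
Pass 3: +3 →
  {γ}  = {α, β, δ, ε}ᶜ
  {ε}  = {α, β, γ, δ}ᶜ
  {α, β, δ}  = {α, δ} ∪ {β}
Pass 4 adds 1:
  {γ, ε}  = {α, β, δ}ᶜ
Pass 5: no new sets; the family is a σ-algebra.

σ(ℰ) = { ∅, {β}, {γ}, {ε}, {α, δ}, {β, γ}, {β, ε}, {γ, ε}, {α, β, δ}, {α, γ, δ}, {α, δ, ε}, {β, γ, ε}, {α, β, γ, δ}, {α, β, δ, ε}, {α, γ, δ, ε}, Ω }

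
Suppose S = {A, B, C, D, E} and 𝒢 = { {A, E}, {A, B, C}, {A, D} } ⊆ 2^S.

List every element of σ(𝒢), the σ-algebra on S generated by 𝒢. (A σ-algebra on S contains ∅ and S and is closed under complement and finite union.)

Answer: σ(𝒢) = { {}, {A}, {D}, {E}, {A, D}, {A, E}, {B, C}, {D, E}, {A, B, C}, {A, D, E}, {B, C, D}, {B, C, E}, {A, B, C, D}, {A, B, C, E}, {B, C, D, E}, S }

Working:
Begin from { {}, {A, D}, {A, E}, {A, B, C}, S } (that is, 𝒢 plus ∅ and S).
Iteration 1 (6 new):
  {D, E}  = S∖{A, B, C}
  {A, D, E}  = {A, D} ∪ {A, E}
  {B, C, D}  = S∖{A, E}
  {B, C, E}  = S∖{A, D}
  {A, B, C, D}  = {A, B, C} ∪ {A, D}
  {A, B, C, E}  = {A, B, C} ∪ {A, E}
  (now 11)
Iteration 2: +4 →
  {D}  = S∖{A, B, C, E}
  {E}  = S∖{A, B, C, D}
  {B, C}  = S∖{A, D, E}
  {B, C, D, E}  = {B, C, D} ∪ {D, E}
  (now 15)
Iteration 3 (1 new):
  {A}  = S∖{B, C, D, E}
  (now 16)
Iteration 4: already closed under ᶜ and ∪.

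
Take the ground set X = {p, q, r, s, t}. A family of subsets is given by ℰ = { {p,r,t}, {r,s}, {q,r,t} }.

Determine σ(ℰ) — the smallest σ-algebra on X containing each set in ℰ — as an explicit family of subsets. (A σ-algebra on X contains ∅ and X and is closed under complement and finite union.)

σ(ℰ) = { ∅, {p}, {q}, {r}, {s}, {t}, {p,q}, {p,r}, {p,s}, {p,t}, {q,r}, {q,s}, {q,t}, {r,s}, {r,t}, {s,t}, {p,q,r}, {p,q,s}, {p,q,t}, {p,r,s}, {p,r,t}, {p,s,t}, {q,r,s}, {q,r,t}, {q,s,t}, {r,s,t}, {p,q,r,s}, {p,q,r,t}, {p,q,s,t}, {p,r,s,t}, {q,r,s,t}, X }

Trace:
Initial family (5 sets): { ∅, {r,s}, {p,r,t}, {q,r,t}, X }.
Step 1 adds 6:
  {p,s}  = complement {q,r,t}
  {q,s}  = complement {p,r,t}
  {p,q,t}  = complement {r,s}
  {p,q,r,t}  = {q,r,t} ∪ {p,r,t}
  {p,r,s,t}  = {r,s} ∪ {p,r,t}
  {q,r,s,t}  = {r,s} ∪ {q,r,t}
  — 11 sets.
Step 2 adds 7:
  {p}  = complement {q,r,s,t}
  {q}  = complement {p,r,s,t}
  {s}  = complement {p,q,r,t}
  {p,q,s}  = {p,s} ∪ {q,s}
  {p,r,s}  = {r,s} ∪ {p,s}
  {q,r,s}  = {r,s} ∪ {q,s}
  {p,q,s,t}  = {p,q,t} ∪ {p,s}
  — 18 sets.
Step 3. New:
  {r}  = complement {p,q,s,t}
  {p,q}  = {q} ∪ {p}
  {p,t}  = complement {q,r,s}
  {q,t}  = complement {p,r,s}
  {r,t}  = complement {p,q,s}
  {p,q,r,s}  = {p,q,s} ∪ {r,s}
  — 24 sets.
Step 4: +7 →
  {t}  = complement {p,q,r,s}
  {p,r}  = {r} ∪ {p}
  {q,r}  = {q} ∪ {r}
  {p,q,r}  = {p,q} ∪ {r}
  {p,s,t}  = {p,s} ∪ {p,t}
  {q,s,t}  = {q,t} ∪ {s}
  {r,s,t}  = complement {p,q}
  — 31 sets.
Step 5. New:
  {s,t}  = complement {p,q,r}
  — 32 sets.
After Step 6 the family is unchanged; done.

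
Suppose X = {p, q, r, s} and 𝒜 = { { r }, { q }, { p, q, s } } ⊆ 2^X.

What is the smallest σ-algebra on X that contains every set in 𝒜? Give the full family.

σ(𝒜) = { {  }, { q }, { r }, { p, s }, { q, r }, { p, q, s }, { p, r, s }, X }

Working:
Begin from { {  }, { q }, { r }, { p, q, s }, X } (that is, 𝒜 plus ∅ and X).
Round 1 (2 new):
  { q, r }  = { r } ∪ { q }
  { p, r, s }  = X∖{ q }
Round 2 (1 new):
  { p, s }  = X∖{ q, r }
Round 3 adds nothing — fixpoint reached.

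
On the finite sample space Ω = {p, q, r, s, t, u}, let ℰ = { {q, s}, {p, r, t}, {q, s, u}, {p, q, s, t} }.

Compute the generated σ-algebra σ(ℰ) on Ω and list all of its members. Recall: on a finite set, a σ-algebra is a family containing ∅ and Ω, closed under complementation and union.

σ(ℰ) = { {}, {r}, {u}, {p, t}, {q, s}, {r, u}, {p, r, t}, {p, t, u}, {q, r, s}, {q, s, u}, {p, q, s, t}, {p, r, t, u}, {q, r, s, u}, {p, q, r, s, t}, {p, q, s, t, u}, Ω }

Check:
Initial family (6 sets): { {}, {q, s}, {p, r, t}, {q, s, u}, {p, q, s, t}, Ω }.
Pass 1. New:
  {r, u}  = Ω∖{p, q, s, t}
  {p, r, t, u}  = Ω∖{q, s}
  {p, q, r, s, t}  = {p, r, t} ∪ {p, q, s, t}
  {p, q, s, t, u}  = {q, s, u} ∪ {p, q, s, t}
Pass 2: 3 new —
  {r}  = Ω∖{p, q, s, t, u}
  {u}  = Ω∖{p, q, r, s, t}
  {q, r, s, u}  = {q, s, u} ∪ {r, u}
Pass 3: 2 new —
  {p, t}  = Ω∖{q, r, s, u}
  {q, r, s}  = {r} ∪ {q, s}
Pass 4 adds 1:
  {p, t, u}  = Ω∖{q, r, s}
After Pass 5 the family is unchanged; done.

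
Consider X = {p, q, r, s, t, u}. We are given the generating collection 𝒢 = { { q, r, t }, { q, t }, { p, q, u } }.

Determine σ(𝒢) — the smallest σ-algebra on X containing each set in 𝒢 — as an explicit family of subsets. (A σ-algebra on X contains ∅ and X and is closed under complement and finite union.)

σ(𝒢) (32 sets): { ∅, { q }, { r }, { s }, { t }, { p, u }, { q, r }, { q, s }, { q, t }, { r, s }, { r, t }, { s, t }, { p, q, u }, { p, r, u }, { p, s, u }, { p, t, u }, { q, r, s }, { q, r, t }, { q, s, t }, { r, s, t }, { p, q, r, u }, { p, q, s, u }, { p, q, t, u }, { p, r, s, u }, { p, r, t, u }, { p, s, t, u }, { q, r, s, t }, { p, q, r, s, u }, { p, q, r, t, u }, { p, q, s, t, u }, { p, r, s, t, u }, X }

Derivation:
Take S₀ = 𝒢 ∪ {∅, X} = { ∅, { q, t }, { p, q, u }, { q, r, t }, X }.
Round 1: +5 →
  { p, s, u }  = { q, r, t }ᶜ
  { r, s, t }  = { p, q, u }ᶜ
  { p, q, t, u }  = { q, t } ∪ { p, q, u }
  { p, r, s, u }  = { q, t }ᶜ
  { p, q, r, t, u }  = { q, r, t } ∪ { p, q, u }
Round 2 (7 new):
  { s }  = { p, q, r, t, u }ᶜ
  { r, s }  = { p, q, t, u }ᶜ
  { p, q, s, u }  = { p, s, u } ∪ { p, q, u }
  { q, r, s, t }  = { q, t } ∪ { r, s, t }
  { p, q, r, s, u }  = { p, r, s, u } ∪ { p, q, u }
  { p, q, s, t, u }  = { q, t } ∪ { p, s, u }
  { p, r, s, t, u }  = { r, s, t } ∪ { p, s, u }
Round 3 adds 6:
  { q }  = { p, r, s, t, u }ᶜ
  { r }  = { p, q, s, t, u }ᶜ
  { t }  = { p, q, r, s, u }ᶜ
  { p, u }  = { q, r, s, t }ᶜ
  { r, t }  = { p, q, s, u }ᶜ
  { q, s, t }  = { q, t } ∪ { s }
Round 4. New:
  { q, r }  = { q } ∪ { r }
  { q, s }  = { q } ∪ { s }
  { s, t }  = { t } ∪ { s }
  { p, r, u }  = { q, s, t }ᶜ
  { p, t, u }  = { p, u } ∪ { t }
  { q, r, s }  = { r, s } ∪ { q }
  { p, q, r, u }  = { r } ∪ { p, q, u }
  { p, r, t, u }  = { p, u } ∪ { r, t }
  { p, s, t, u }  = { p, s, u } ∪ { t }
Round 5: no new sets; the family is a σ-algebra.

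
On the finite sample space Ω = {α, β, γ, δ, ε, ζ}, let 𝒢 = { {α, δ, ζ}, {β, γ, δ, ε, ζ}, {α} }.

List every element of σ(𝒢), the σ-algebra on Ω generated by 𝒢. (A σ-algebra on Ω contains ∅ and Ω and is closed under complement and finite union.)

Start: 𝒢 ∪ {∅, Ω} = { {}, {α}, {α, δ, ζ}, {β, γ, δ, ε, ζ}, Ω }.
Pass 1: +1 →
  {β, γ, ε}  = complement {α, δ, ζ}
  (now 6)
Pass 2 (1 new):
  {α, β, γ, ε}  = {β, γ, ε} ∪ {α}
  (now 7)
Pass 3 adds 1:
  {δ, ζ}  = complement {α, β, γ, ε}
  (now 8)
Pass 4 adds nothing — fixpoint reached.

σ(𝒢) = { {}, {α}, {δ, ζ}, {α, δ, ζ}, {β, γ, ε}, {α, β, γ, ε}, {β, γ, δ, ε, ζ}, Ω }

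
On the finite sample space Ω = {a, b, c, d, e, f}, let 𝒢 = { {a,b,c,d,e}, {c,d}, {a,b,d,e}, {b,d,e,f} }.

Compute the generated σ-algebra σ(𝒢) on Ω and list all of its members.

Initial family (6 sets): { {}, {c,d}, {a,b,d,e}, {b,d,e,f}, {a,b,c,d,e}, Ω }.
Round 1 (6 new):
  {f}  = Ω∖{a,b,c,d,e}
  {a,c}  = Ω∖{b,d,e,f}
  {c,f}  = Ω∖{a,b,d,e}
  {a,b,e,f}  = Ω∖{c,d}
  {a,b,d,e,f}  = {b,d,e,f} ∪ {a,b,d,e}
  {b,c,d,e,f}  = {c,d} ∪ {b,d,e,f}
  |family| = 12
Round 2 adds 6:
  {a}  = Ω∖{b,c,d,e,f}
  {c}  = Ω∖{a,b,d,e,f}
  {a,c,d}  = {c,d} ∪ {a,c}
  {a,c,f}  = {f} ∪ {a,c}
  {c,d,f}  = {c,d} ∪ {f}
  {a,b,c,e,f}  = {a,c} ∪ {a,b,e,f}
  |family| = 18
Round 3. New:
  {d}  = Ω∖{a,b,c,e,f}
  {a,f}  = {f} ∪ {a}
  {a,b,e}  = Ω∖{c,d,f}
  {b,d,e}  = Ω∖{a,c,f}
  {b,e,f}  = Ω∖{a,c,d}
  {a,c,d,f}  = {c,d} ∪ {a,c,f}
  |family| = 24
Round 4: +7 →
  {a,d}  = {a} ∪ {d}
  {b,e}  = Ω∖{a,c,d,f}
  {d,f}  = {f} ∪ {d}
  {a,d,f}  = {a,f} ∪ {d}
  {a,b,c,e}  = {c} ∪ {a,b,e}
  {b,c,d,e}  = Ω∖{a,f}
  {b,c,e,f}  = {b,e,f} ∪ {c}
  |family| = 31
Round 5: +1 →
  {b,c,e}  = Ω∖{a,d,f}
  |family| = 32
Round 6 adds nothing — fixpoint reached.

σ(𝒢) = { {}, {a}, {c}, {d}, {f}, {a,c}, {a,d}, {a,f}, {b,e}, {c,d}, {c,f}, {d,f}, {a,b,e}, {a,c,d}, {a,c,f}, {a,d,f}, {b,c,e}, {b,d,e}, {b,e,f}, {c,d,f}, {a,b,c,e}, {a,b,d,e}, {a,b,e,f}, {a,c,d,f}, {b,c,d,e}, {b,c,e,f}, {b,d,e,f}, {a,b,c,d,e}, {a,b,c,e,f}, {a,b,d,e,f}, {b,c,d,e,f}, Ω }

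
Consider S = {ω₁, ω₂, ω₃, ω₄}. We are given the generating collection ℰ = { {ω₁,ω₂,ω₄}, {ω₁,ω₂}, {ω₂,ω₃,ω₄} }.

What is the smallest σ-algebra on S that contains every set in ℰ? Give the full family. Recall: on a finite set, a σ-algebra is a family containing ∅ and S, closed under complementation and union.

Start: ℰ ∪ {∅, S} = { {}, {ω₁,ω₂}, {ω₁,ω₂,ω₄}, {ω₂,ω₃,ω₄}, S }.
Step 1 (3 new):
  {ω₁}  = ᶜ of {ω₂,ω₃,ω₄}
  {ω₃}  = ᶜ of {ω₁,ω₂,ω₄}
  {ω₃,ω₄}  = ᶜ of {ω₁,ω₂}
  — 8 sets.
Step 2 adds 3:
  {ω₁,ω₃}  = {ω₃} ∪ {ω₁}
  {ω₁,ω₂,ω₃}  = {ω₃} ∪ {ω₁,ω₂}
  {ω₁,ω₃,ω₄}  = {ω₃,ω₄} ∪ {ω₁}
  — 11 sets.
Step 3 adds 3:
  {ω₂}  = ᶜ of {ω₁,ω₃,ω₄}
  {ω₄}  = ᶜ of {ω₁,ω₂,ω₃}
  {ω₂,ω₄}  = ᶜ of {ω₁,ω₃}
  — 14 sets.
Step 4: +2 →
  {ω₁,ω₄}  = {ω₄} ∪ {ω₁}
  {ω₂,ω₃}  = {ω₃} ∪ {ω₂}
  — 16 sets.
After Step 5 the family is unchanged; done.

Therefore σ(ℰ) = { {}, {ω₁}, {ω₂}, {ω₃}, {ω₄}, {ω₁,ω₂}, {ω₁,ω₃}, {ω₁,ω₄}, {ω₂,ω₃}, {ω₂,ω₄}, {ω₃,ω₄}, {ω₁,ω₂,ω₃}, {ω₁,ω₂,ω₄}, {ω₁,ω₃,ω₄}, {ω₂,ω₃,ω₄}, S } (|σ(ℰ)| = 16).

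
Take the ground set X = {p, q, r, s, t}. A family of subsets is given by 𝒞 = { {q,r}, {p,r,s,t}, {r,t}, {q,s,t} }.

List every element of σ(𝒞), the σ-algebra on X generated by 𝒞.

Take S₀ = 𝒞 ∪ {∅, X} = { {}, {q,r}, {r,t}, {q,s,t}, {p,r,s,t}, X }.
Iteration 1 adds 6:
  {q}  = X∖{p,r,s,t}
  {p,r}  = X∖{q,s,t}
  {p,q,s}  = X∖{r,t}
  {p,s,t}  = X∖{q,r}
  {q,r,t}  = {q,r} ∪ {r,t}
  {q,r,s,t}  = {q,r} ∪ {q,s,t}
  — 12 sets.
Iteration 2. New:
  {p}  = X∖{q,r,s,t}
  {p,s}  = X∖{q,r,t}
  {p,q,r}  = {q} ∪ {p,r}
  {p,r,t}  = {p,r} ∪ {r,t}
  {p,q,r,s}  = {p,q,s} ∪ {q,r}
  {p,q,r,t}  = {q,r,t} ∪ {p,r}
  {p,q,s,t}  = {p,s,t} ∪ {q}
  — 19 sets.
Iteration 3: 7 new —
  {r}  = X∖{p,q,s,t}
  {s}  = X∖{p,q,r,t}
  {t}  = X∖{p,q,r,s}
  {p,q}  = {q} ∪ {p}
  {q,s}  = X∖{p,r,t}
  {s,t}  = X∖{p,q,r}
  {p,r,s}  = {p,s} ∪ {p,r}
  — 26 sets.
Iteration 4. New:
  {p,t}  = {t} ∪ {p}
  {q,t}  = X∖{p,r,s}
  {r,s}  = {r} ∪ {s}
  {p,q,t}  = {p,q} ∪ {t}
  {q,r,s}  = {r} ∪ {q,s}
  {r,s,t}  = X∖{p,q}
  — 32 sets.
Iteration 5: already closed under ᶜ and ∪.

σ(𝒞) = { {}, {p}, {q}, {r}, {s}, {t}, {p,q}, {p,r}, {p,s}, {p,t}, {q,r}, {q,s}, {q,t}, {r,s}, {r,t}, {s,t}, {p,q,r}, {p,q,s}, {p,q,t}, {p,r,s}, {p,r,t}, {p,s,t}, {q,r,s}, {q,r,t}, {q,s,t}, {r,s,t}, {p,q,r,s}, {p,q,r,t}, {p,q,s,t}, {p,r,s,t}, {q,r,s,t}, X }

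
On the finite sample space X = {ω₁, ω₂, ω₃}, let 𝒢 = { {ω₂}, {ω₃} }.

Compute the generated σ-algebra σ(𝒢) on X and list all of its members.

Begin from { {}, {ω₂}, {ω₃}, X } (that is, 𝒢 plus ∅ and X).
Iteration 1: 3 new —
  {ω₁, ω₂}  = ᶜ of {ω₃}
  {ω₁, ω₃}  = ᶜ of {ω₂}
  {ω₂, ω₃}  = {ω₃} ∪ {ω₂}
  [7 total]
Iteration 2: 1 new —
  {ω₁}  = ᶜ of {ω₂, ω₃}
  [8 total]
Iteration 3: closed — nothing new.

|σ(𝒢)| = 8.  σ(𝒢) = { {}, {ω₁}, {ω₂}, {ω₃}, {ω₁, ω₂}, {ω₁, ω₃}, {ω₂, ω₃}, X }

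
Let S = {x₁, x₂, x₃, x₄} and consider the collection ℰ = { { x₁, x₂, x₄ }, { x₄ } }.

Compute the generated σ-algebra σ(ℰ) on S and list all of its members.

Answer: σ(ℰ) = { {  }, { x₃ }, { x₄ }, { x₁, x₂ }, { x₃, x₄ }, { x₁, x₂, x₃ }, { x₁, x₂, x₄ }, S }

Derivation:
Take S₀ = ℰ ∪ {∅, S} = { {  }, { x₄ }, { x₁, x₂, x₄ }, S }.
Step 1 (2 new):
  { x₃ }  = S∖{ x₁, x₂, x₄ }
  { x₁, x₂, x₃ }  = S∖{ x₄ }
  (now 6)
Step 2 (1 new):
  { x₃, x₄ }  = { x₃ } ∪ { x₄ }
  (now 7)
Step 3: 1 new —
  { x₁, x₂ }  = S∖{ x₃, x₄ }
  (now 8)
Step 4: closed — nothing new.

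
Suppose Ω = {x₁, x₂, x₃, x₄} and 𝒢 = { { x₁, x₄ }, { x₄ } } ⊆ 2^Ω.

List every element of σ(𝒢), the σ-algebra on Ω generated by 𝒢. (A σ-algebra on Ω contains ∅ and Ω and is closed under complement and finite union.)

Take S₀ = 𝒢 ∪ {∅, Ω} = { ∅, { x₄ }, { x₁, x₄ }, Ω }.
Pass 1 (2 new):
  { x₂, x₃ }  = complement { x₁, x₄ }
  { x₁, x₂, x₃ }  = complement { x₄ }
  — 6 sets.
Pass 2 (1 new):
  { x₂, x₃, x₄ }  = { x₂, x₃ } ∪ { x₄ }
  — 7 sets.
Pass 3 (1 new):
  { x₁ }  = complement { x₂, x₃, x₄ }
  — 8 sets.
Pass 4: closed — nothing new.

σ(𝒢) = { ∅, { x₁ }, { x₄ }, { x₁, x₄ }, { x₂, x₃ }, { x₁, x₂, x₃ }, { x₂, x₃, x₄ }, Ω }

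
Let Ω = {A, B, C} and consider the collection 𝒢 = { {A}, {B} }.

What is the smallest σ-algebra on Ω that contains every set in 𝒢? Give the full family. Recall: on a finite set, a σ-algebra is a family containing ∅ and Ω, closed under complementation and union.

Answer: σ(𝒢) = { {}, {A}, {B}, {C}, {A, B}, {A, C}, {B, C}, Ω }

Derivation:
Take S₀ = 𝒢 ∪ {∅, Ω} = { {}, {A}, {B}, Ω }.
Step 1 (3 new):
  {A, B}  = {A} ∪ {B}
  {A, C}  = Ω∖{B}
  {B, C}  = Ω∖{A}
  [7 total]
Step 2: +1 →
  {C}  = Ω∖{A, B}
  [8 total]
Step 3 adds nothing — fixpoint reached.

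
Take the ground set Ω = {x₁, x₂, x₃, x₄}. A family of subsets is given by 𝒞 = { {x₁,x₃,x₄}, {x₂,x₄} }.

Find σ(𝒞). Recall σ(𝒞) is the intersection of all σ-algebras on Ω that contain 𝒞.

|σ(𝒞)| = 8.  σ(𝒞) = { ∅, {x₂}, {x₄}, {x₁,x₃}, {x₂,x₄}, {x₁,x₂,x₃}, {x₁,x₃,x₄}, Ω }

Derivation:
Start: 𝒞 ∪ {∅, Ω} = { ∅, {x₂,x₄}, {x₁,x₃,x₄}, Ω }.
Iteration 1. New:
  {x₂}  = {x₁,x₃,x₄}ᶜ
  {x₁,x₃}  = {x₂,x₄}ᶜ
  (now 6)
Iteration 2: 1 new —
  {x₁,x₂,x₃}  = {x₁,x₃} ∪ {x₂}
  (now 7)
Iteration 3: +1 →
  {x₄}  = {x₁,x₂,x₃}ᶜ
  (now 8)
Iteration 4: stable.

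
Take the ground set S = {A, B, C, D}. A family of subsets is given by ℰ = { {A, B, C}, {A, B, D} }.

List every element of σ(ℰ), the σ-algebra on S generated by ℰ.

Start: ℰ ∪ {∅, S} = { {}, {A, B, C}, {A, B, D}, S }.
Round 1: 2 new —
  {C}  = complement {A, B, D}
  {D}  = complement {A, B, C}
Round 2: 1 new —
  {C, D}  = {C} ∪ {D}
Round 3 adds 1:
  {A, B}  = complement {C, D}
Round 4 adds nothing — fixpoint reached.

σ(ℰ) = { {}, {C}, {D}, {A, B}, {C, D}, {A, B, C}, {A, B, D}, S }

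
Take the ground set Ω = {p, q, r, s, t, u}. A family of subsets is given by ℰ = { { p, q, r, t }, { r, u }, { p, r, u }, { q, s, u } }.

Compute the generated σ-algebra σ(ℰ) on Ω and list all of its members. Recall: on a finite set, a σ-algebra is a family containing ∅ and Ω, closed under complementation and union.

Begin from { ∅, { r, u }, { p, r, u }, { q, s, u }, { p, q, r, t }, Ω } (that is, ℰ plus ∅ and Ω).
Round 1. New:
  { s, u }  = ᶜ of { p, q, r, t }
  { p, r, t }  = ᶜ of { q, s, u }
  { q, s, t }  = ᶜ of { p, r, u }
  { p, q, s, t }  = ᶜ of { r, u }
  { q, r, s, u }  = { q, s, u } ∪ { r, u }
  { p, q, r, s, u }  = { q, s, u } ∪ { p, r, u }
  { p, q, r, t, u }  = { r, u } ∪ { p, q, r, t }
  (now 13)
Round 2: 11 new —
  { s }  = ᶜ of { p, q, r, t, u }
  { t }  = ᶜ of { p, q, r, s, u }
  { p, t }  = ᶜ of { q, r, s, u }
  { r, s, u }  = { r, u } ∪ { s, u }
  { p, r, s, u }  = { p, r, u } ∪ { s, u }
  { p, r, t, u }  = { p, r, u } ∪ { p, r, t }
  { q, s, t, u }  = { q, s, u } ∪ { q, s, t }
  { p, q, r, s, t }  = { p, r, t } ∪ { p, q, s, t }
  { p, q, s, t, u }  = { q, s, u } ∪ { p, q, s, t }
  { p, r, s, t, u }  = { p, r, t } ∪ { s, u }
  { q, r, s, t, u }  = { q, r, s, u } ∪ { q, s, t }
  (now 24)
Round 3. New:
  { p }  = ᶜ of { q, r, s, t, u }
  { q }  = ᶜ of { p, r, s, t, u }
  { r }  = ᶜ of { p, q, s, t, u }
  { u }  = ᶜ of { p, q, r, s, t }
  { p, r }  = ᶜ of { q, s, t, u }
  { q, s }  = ᶜ of { p, r, t, u }
  { q, t }  = ᶜ of { p, r, s, u }
  { s, t }  = { t } ∪ { s }
  { p, q, t }  = ᶜ of { r, s, u }
  { p, s, t }  = { p, t } ∪ { s }
  { r, t, u }  = { t } ∪ { r, u }
  { s, t, u }  = { s, u } ∪ { t }
  { p, r, s, t }  = { p, r, t } ∪ { s }
  { p, s, t, u }  = { p, t } ∪ { s, u }
  { r, s, t, u }  = { r, s, u } ∪ { t }
  (now 39)
Round 4 adds 24:
  { p, q }  = ᶜ of { r, s, t, u }
  { p, s }  = { s } ∪ { p }
  { p, u }  = { p } ∪ { u }
  { q, r }  = ᶜ of { p, s, t, u }
  { q, u }  = ᶜ of { p, r, s, t }
  { r, s }  = { r } ∪ { s }
  { r, t }  = { r } ∪ { t }
  { t, u }  = { u } ∪ { t }
  { p, q, r }  = ᶜ of { s, t, u }
  { p, q, s }  = ᶜ of { r, t, u }
  { p, r, s }  = { p, r } ∪ { s }
  { p, s, u }  = { p } ∪ { s, u }
  { p, t, u }  = { p, t } ∪ { u }
  { q, r, s }  = { r } ∪ { q, s }
  { q, r, t }  = { r } ∪ { q, t }
  { q, r, u }  = ᶜ of { p, s, t }
  { q, t, u }  = { q, t } ∪ { u }
  { r, s, t }  = { s, t } ∪ { r }
  { p, q, r, s }  = { p, r } ∪ { q, s }
  { p, q, r, u }  = ᶜ of { s, t }
  { p, q, s, u }  = { q, s, u } ∪ { p }
  { p, q, t, u }  = { p, q, t } ∪ { u }
  { q, r, s, t }  = { q, s, t } ∪ { r }
  { q, r, t, u }  = { q } ∪ { r, t, u }
  (now 63)
Round 5 (1 new):
  { p, q, u }  = ᶜ of { r, s, t }
  (now 64)
Round 6: closed — nothing new.

Therefore σ(ℰ) = { ∅, { p }, { q }, { r }, { s }, { t }, { u }, { p, q }, { p, r }, { p, s }, { p, t }, { p, u }, { q, r }, { q, s }, { q, t }, { q, u }, { r, s }, { r, t }, { r, u }, { s, t }, { s, u }, { t, u }, { p, q, r }, { p, q, s }, { p, q, t }, { p, q, u }, { p, r, s }, { p, r, t }, { p, r, u }, { p, s, t }, { p, s, u }, { p, t, u }, { q, r, s }, { q, r, t }, { q, r, u }, { q, s, t }, { q, s, u }, { q, t, u }, { r, s, t }, { r, s, u }, { r, t, u }, { s, t, u }, { p, q, r, s }, { p, q, r, t }, { p, q, r, u }, { p, q, s, t }, { p, q, s, u }, { p, q, t, u }, { p, r, s, t }, { p, r, s, u }, { p, r, t, u }, { p, s, t, u }, { q, r, s, t }, { q, r, s, u }, { q, r, t, u }, { q, s, t, u }, { r, s, t, u }, { p, q, r, s, t }, { p, q, r, s, u }, { p, q, r, t, u }, { p, q, s, t, u }, { p, r, s, t, u }, { q, r, s, t, u }, Ω } (|σ(ℰ)| = 64).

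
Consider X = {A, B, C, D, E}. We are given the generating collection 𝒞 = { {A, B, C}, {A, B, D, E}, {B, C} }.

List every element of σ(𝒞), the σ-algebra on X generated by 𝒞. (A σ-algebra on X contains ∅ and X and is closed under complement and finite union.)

Start: 𝒞 ∪ {∅, X} = { ∅, {B, C}, {A, B, C}, {A, B, D, E}, X }.
Round 1 adds 3:
  {C}  = complement {A, B, D, E}
  {D, E}  = complement {A, B, C}
  {A, D, E}  = complement {B, C}
  — 8 sets.
Round 2: 3 new —
  {C, D, E}  = {D, E} ∪ {C}
  {A, C, D, E}  = {A, D, E} ∪ {C}
  {B, C, D, E}  = {D, E} ∪ {B, C}
  — 11 sets.
Round 3 adds 3:
  {A}  = complement {B, C, D, E}
  {B}  = complement {A, C, D, E}
  {A, B}  = complement {C, D, E}
  — 14 sets.
Round 4 adds 2:
  {A, C}  = {C} ∪ {A}
  {B, D, E}  = {D, E} ∪ {B}
  — 16 sets.
Round 5: already closed under ᶜ and ∪.

|σ(𝒞)| = 16.  σ(𝒞) = { ∅, {A}, {B}, {C}, {A, B}, {A, C}, {B, C}, {D, E}, {A, B, C}, {A, D, E}, {B, D, E}, {C, D, E}, {A, B, D, E}, {A, C, D, E}, {B, C, D, E}, X }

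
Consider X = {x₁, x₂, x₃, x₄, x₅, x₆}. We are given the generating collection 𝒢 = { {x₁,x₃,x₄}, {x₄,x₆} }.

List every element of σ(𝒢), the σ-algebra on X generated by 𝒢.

Begin from { {}, {x₄,x₆}, {x₁,x₃,x₄}, X } (that is, 𝒢 plus ∅ and X).
Step 1 adds 3:
  {x₂,x₅,x₆}  = ᶜ of {x₁,x₃,x₄}
  {x₁,x₂,x₃,x₅}  = ᶜ of {x₄,x₆}
  {x₁,x₃,x₄,x₆}  = {x₁,x₃,x₄} ∪ {x₄,x₆}
  [7 total]
Step 2: +4 →
  {x₂,x₅}  = ᶜ of {x₁,x₃,x₄,x₆}
  {x₂,x₄,x₅,x₆}  = {x₂,x₅,x₆} ∪ {x₄,x₆}
  {x₁,x₂,x₃,x₄,x₅}  = {x₁,x₃,x₄} ∪ {x₁,x₂,x₃,x₅}
  {x₁,x₂,x₃,x₅,x₆}  = {x₂,x₅,x₆} ∪ {x₁,x₂,x₃,x₅}
  [11 total]
Step 3. New:
  {x₄}  = ᶜ of {x₁,x₂,x₃,x₅,x₆}
  {x₆}  = ᶜ of {x₁,x₂,x₃,x₄,x₅}
  {x₁,x₃}  = ᶜ of {x₂,x₄,x₅,x₆}
  [14 total]
Step 4 adds 2:
  {x₁,x₃,x₆}  = {x₁,x₃} ∪ {x₆}
  {x₂,x₄,x₅}  = {x₂,x₅} ∪ {x₄}
  [16 total]
Step 5: already closed under ᶜ and ∪.

Hence σ(𝒢) has 16 members: { {}, {x₄}, {x₆}, {x₁,x₃}, {x₂,x₅}, {x₄,x₆}, {x₁,x₃,x₄}, {x₁,x₃,x₆}, {x₂,x₄,x₅}, {x₂,x₅,x₆}, {x₁,x₂,x₃,x₅}, {x₁,x₃,x₄,x₆}, {x₂,x₄,x₅,x₆}, {x₁,x₂,x₃,x₄,x₅}, {x₁,x₂,x₃,x₅,x₆}, X }.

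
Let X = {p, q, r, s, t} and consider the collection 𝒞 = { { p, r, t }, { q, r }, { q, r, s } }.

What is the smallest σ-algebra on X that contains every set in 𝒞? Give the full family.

σ(𝒞) = { ∅, { q }, { r }, { s }, { p, t }, { q, r }, { q, s }, { r, s }, { p, q, t }, { p, r, t }, { p, s, t }, { q, r, s }, { p, q, r, t }, { p, q, s, t }, { p, r, s, t }, X }

Derivation:
Take S₀ = 𝒞 ∪ {∅, X} = { ∅, { q, r }, { p, r, t }, { q, r, s }, X }.
Iteration 1. New:
  { p, t }  = ᶜ of { q, r, s }
  { q, s }  = ᶜ of { p, r, t }
  { p, s, t }  = ᶜ of { q, r }
  { p, q, r, t }  = { q, r } ∪ { p, r, t }
  |family| = 9
Iteration 2: 3 new —
  { s }  = ᶜ of { p, q, r, t }
  { p, q, s, t }  = { p, s, t } ∪ { q, s }
  { p, r, s, t }  = { p, s, t } ∪ { p, r, t }
  |family| = 12
Iteration 3 adds 2:
  { q }  = ᶜ of { p, r, s, t }
  { r }  = ᶜ of { p, q, s, t }
  |family| = 14
Iteration 4: +2 →
  { r, s }  = { r } ∪ { s }
  { p, q, t }  = { p, t } ∪ { q }
  |family| = 16
Iteration 5 adds nothing — fixpoint reached.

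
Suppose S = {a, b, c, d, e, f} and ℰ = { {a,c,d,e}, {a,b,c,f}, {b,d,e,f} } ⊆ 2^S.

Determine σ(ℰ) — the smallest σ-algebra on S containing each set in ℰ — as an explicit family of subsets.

Begin from { ∅, {a,b,c,f}, {a,c,d,e}, {b,d,e,f}, S } (that is, ℰ plus ∅ and S).
Round 1: +3 →
  {a,c}  = S∖{b,d,e,f}
  {b,f}  = S∖{a,c,d,e}
  {d,e}  = S∖{a,b,c,f}
After Round 2 the family is unchanged; done.

σ(ℰ) = { ∅, {a,c}, {b,f}, {d,e}, {a,b,c,f}, {a,c,d,e}, {b,d,e,f}, S }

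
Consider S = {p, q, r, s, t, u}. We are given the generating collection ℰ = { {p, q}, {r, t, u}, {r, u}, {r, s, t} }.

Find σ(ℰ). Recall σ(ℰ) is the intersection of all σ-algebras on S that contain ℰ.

|σ(ℰ)| = 32.  σ(ℰ) = { {}, {r}, {s}, {t}, {u}, {p, q}, {r, s}, {r, t}, {r, u}, {s, t}, {s, u}, {t, u}, {p, q, r}, {p, q, s}, {p, q, t}, {p, q, u}, {r, s, t}, {r, s, u}, {r, t, u}, {s, t, u}, {p, q, r, s}, {p, q, r, t}, {p, q, r, u}, {p, q, s, t}, {p, q, s, u}, {p, q, t, u}, {r, s, t, u}, {p, q, r, s, t}, {p, q, r, s, u}, {p, q, r, t, u}, {p, q, s, t, u}, S }

Working:
Seed the family with ℰ together with ∅ and S: { {}, {p, q}, {r, u}, {r, s, t}, {r, t, u}, S }.
Iteration 1: 7 new —
  {p, q, s}  = {r, t, u}ᶜ
  {p, q, u}  = {r, s, t}ᶜ
  {p, q, r, u}  = {p, q} ∪ {r, u}
  {p, q, s, t}  = {r, u}ᶜ
  {r, s, t, u}  = {p, q}ᶜ
  {p, q, r, s, t}  = {r, s, t} ∪ {p, q}
  {p, q, r, t, u}  = {p, q} ∪ {r, t, u}
Iteration 2 (6 new):
  {s}  = {p, q, r, t, u}ᶜ
  {u}  = {p, q, r, s, t}ᶜ
  {s, t}  = {p, q, r, u}ᶜ
  {p, q, s, u}  = {p, q, s} ∪ {p, q, u}
  {p, q, r, s, u}  = {p, q, s} ∪ {p, q, r, u}
  {p, q, s, t, u}  = {p, q, s, t} ∪ {p, q, u}
Iteration 3: 6 new —
  {r}  = {p, q, s, t, u}ᶜ
  {t}  = {p, q, r, s, u}ᶜ
  {r, t}  = {p, q, s, u}ᶜ
  {s, u}  = {u} ∪ {s}
  {r, s, u}  = {r, u} ∪ {s}
  {s, t, u}  = {s, t} ∪ {u}
Iteration 4 (7 new):
  {r, s}  = {r} ∪ {s}
  {t, u}  = {u} ∪ {t}
  {p, q, r}  = {s, t, u}ᶜ
  {p, q, t}  = {r, s, u}ᶜ
  {p, q, r, s}  = {p, q, s} ∪ {r}
  {p, q, r, t}  = {s, u}ᶜ
  {p, q, t, u}  = {t} ∪ {p, q, u}
Iteration 5: no new sets; the family is a σ-algebra.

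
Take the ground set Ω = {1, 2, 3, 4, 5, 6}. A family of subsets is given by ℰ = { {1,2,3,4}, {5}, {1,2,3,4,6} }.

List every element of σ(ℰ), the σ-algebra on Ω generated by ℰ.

|σ(ℰ)| = 8.  σ(ℰ) = { {}, {5}, {6}, {5,6}, {1,2,3,4}, {1,2,3,4,5}, {1,2,3,4,6}, Ω }

Trace:
Start: ℰ ∪ {∅, Ω} = { {}, {5}, {1,2,3,4}, {1,2,3,4,6}, Ω }.
Pass 1 (2 new):
  {5,6}  = {1,2,3,4}ᶜ
  {1,2,3,4,5}  = {1,2,3,4} ∪ {5}
  [7 total]
Pass 2. New:
  {6}  = {1,2,3,4,5}ᶜ
  [8 total]
Pass 3: closed — nothing new.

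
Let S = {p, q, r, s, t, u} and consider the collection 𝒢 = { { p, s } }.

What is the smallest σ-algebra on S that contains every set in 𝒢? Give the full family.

Initial family (3 sets): { {  }, { p, s }, S }.
Step 1. New:
  { q, r, t, u }  = complement { p, s }
After Step 2 the family is unchanged; done.

Hence σ(𝒢) has 4 members: { {  }, { p, s }, { q, r, t, u }, S }.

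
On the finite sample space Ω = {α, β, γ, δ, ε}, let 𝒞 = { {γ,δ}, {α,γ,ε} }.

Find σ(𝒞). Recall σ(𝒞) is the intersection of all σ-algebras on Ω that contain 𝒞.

Initial family (4 sets): { {}, {γ,δ}, {α,γ,ε}, Ω }.
Iteration 1 adds 3:
  {β,δ}  = ᶜ of {α,γ,ε}
  {α,β,ε}  = ᶜ of {γ,δ}
  {α,γ,δ,ε}  = {α,γ,ε} ∪ {γ,δ}
  — 7 sets.
Iteration 2. New:
  {β}  = ᶜ of {α,γ,δ,ε}
  {β,γ,δ}  = {γ,δ} ∪ {β,δ}
  {α,β,γ,ε}  = {α,β,ε} ∪ {α,γ,ε}
  {α,β,δ,ε}  = {α,β,ε} ∪ {β,δ}
  — 11 sets.
Iteration 3 adds 3:
  {γ}  = ᶜ of {α,β,δ,ε}
  {δ}  = ᶜ of {α,β,γ,ε}
  {α,ε}  = ᶜ of {β,γ,δ}
  — 14 sets.
Iteration 4: +2 →
  {β,γ}  = {γ} ∪ {β}
  {α,δ,ε}  = {α,ε} ∪ {δ}
  — 16 sets.
Iteration 5: closed — nothing new.

Therefore σ(𝒞) = { {}, {β}, {γ}, {δ}, {α,ε}, {β,γ}, {β,δ}, {γ,δ}, {α,β,ε}, {α,γ,ε}, {α,δ,ε}, {β,γ,δ}, {α,β,γ,ε}, {α,β,δ,ε}, {α,γ,δ,ε}, Ω } (|σ(𝒞)| = 16).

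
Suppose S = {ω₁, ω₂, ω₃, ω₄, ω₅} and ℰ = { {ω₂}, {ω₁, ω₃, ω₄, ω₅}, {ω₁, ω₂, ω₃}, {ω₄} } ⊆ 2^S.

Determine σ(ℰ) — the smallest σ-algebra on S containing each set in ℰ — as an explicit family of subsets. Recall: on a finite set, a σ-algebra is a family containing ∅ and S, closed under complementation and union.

σ(ℰ) = { {}, {ω₂}, {ω₄}, {ω₅}, {ω₁, ω₃}, {ω₂, ω₄}, {ω₂, ω₅}, {ω₄, ω₅}, {ω₁, ω₂, ω₃}, {ω₁, ω₃, ω₄}, {ω₁, ω₃, ω₅}, {ω₂, ω₄, ω₅}, {ω₁, ω₂, ω₃, ω₄}, {ω₁, ω₂, ω₃, ω₅}, {ω₁, ω₃, ω₄, ω₅}, S }

Check:
Initial family (6 sets): { {}, {ω₂}, {ω₄}, {ω₁, ω₂, ω₃}, {ω₁, ω₃, ω₄, ω₅}, S }.
Iteration 1 adds 4:
  {ω₂, ω₄}  = {ω₄} ∪ {ω₂}
  {ω₄, ω₅}  = {ω₁, ω₂, ω₃}ᶜ
  {ω₁, ω₂, ω₃, ω₄}  = {ω₁, ω₂, ω₃} ∪ {ω₄}
  {ω₁, ω₂, ω₃, ω₅}  = {ω₄}ᶜ
  [10 total]
Iteration 2: +3 →
  {ω₅}  = {ω₁, ω₂, ω₃, ω₄}ᶜ
  {ω₁, ω₃, ω₅}  = {ω₂, ω₄}ᶜ
  {ω₂, ω₄, ω₅}  = {ω₂} ∪ {ω₄, ω₅}
  [13 total]
Iteration 3 (2 new):
  {ω₁, ω₃}  = {ω₂, ω₄, ω₅}ᶜ
  {ω₂, ω₅}  = {ω₂} ∪ {ω₅}
  [15 total]
Iteration 4. New:
  {ω₁, ω₃, ω₄}  = {ω₂, ω₅}ᶜ
  [16 total]
After Iteration 5 the family is unchanged; done.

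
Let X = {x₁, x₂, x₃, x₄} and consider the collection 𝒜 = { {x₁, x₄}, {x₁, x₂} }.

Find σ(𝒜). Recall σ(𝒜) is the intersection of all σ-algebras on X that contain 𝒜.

Answer: σ(𝒜) = { {}, {x₁}, {x₂}, {x₃}, {x₄}, {x₁, x₂}, {x₁, x₃}, {x₁, x₄}, {x₂, x₃}, {x₂, x₄}, {x₃, x₄}, {x₁, x₂, x₃}, {x₁, x₂, x₄}, {x₁, x₃, x₄}, {x₂, x₃, x₄}, X }

Derivation:
Initial family (4 sets): { {}, {x₁, x₂}, {x₁, x₄}, X }.
Round 1 (3 new):
  {x₂, x₃}  = X∖{x₁, x₄}
  {x₃, x₄}  = X∖{x₁, x₂}
  {x₁, x₂, x₄}  = {x₁, x₂} ∪ {x₁, x₄}
  |family| = 7
Round 2 (4 new):
  {x₃}  = X∖{x₁, x₂, x₄}
  {x₁, x₂, x₃}  = {x₂, x₃} ∪ {x₁, x₂}
  {x₁, x₃, x₄}  = {x₃, x₄} ∪ {x₁, x₄}
  {x₂, x₃, x₄}  = {x₃, x₄} ∪ {x₂, x₃}
  |family| = 11
Round 3: +3 →
  {x₁}  = X∖{x₂, x₃, x₄}
  {x₂}  = X∖{x₁, x₃, x₄}
  {x₄}  = X∖{x₁, x₂, x₃}
  |family| = 14
Round 4: +2 →
  {x₁, x₃}  = {x₃} ∪ {x₁}
  {x₂, x₄}  = {x₄} ∪ {x₂}
  |family| = 16
Round 5 adds nothing — fixpoint reached.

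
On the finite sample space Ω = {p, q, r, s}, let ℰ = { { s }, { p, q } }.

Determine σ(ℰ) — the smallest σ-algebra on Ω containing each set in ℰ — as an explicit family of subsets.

σ(ℰ) (8 sets): { {  }, { r }, { s }, { p, q }, { r, s }, { p, q, r }, { p, q, s }, Ω }

Working:
Begin from { {  }, { s }, { p, q }, Ω } (that is, ℰ plus ∅ and Ω).
Pass 1: 3 new —
  { r, s }  = { p, q }ᶜ
  { p, q, r }  = { s }ᶜ
  { p, q, s }  = { p, q } ∪ { s }
Pass 2: +1 →
  { r }  = { p, q, s }ᶜ
Pass 3: stable.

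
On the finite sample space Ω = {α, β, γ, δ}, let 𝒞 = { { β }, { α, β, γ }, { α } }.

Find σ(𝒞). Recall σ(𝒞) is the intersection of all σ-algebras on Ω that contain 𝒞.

σ(𝒞) = { {  }, { α }, { β }, { γ }, { δ }, { α, β }, { α, γ }, { α, δ }, { β, γ }, { β, δ }, { γ, δ }, { α, β, γ }, { α, β, δ }, { α, γ, δ }, { β, γ, δ }, Ω }

Trace:
Take S₀ = 𝒞 ∪ {∅, Ω} = { {  }, { α }, { β }, { α, β, γ }, Ω }.
Round 1 (4 new):
  { δ }  = complement { α, β, γ }
  { α, β }  = { β } ∪ { α }
  { α, γ, δ }  = complement { β }
  { β, γ, δ }  = complement { α }
  — 9 sets.
Round 2: +4 →
  { α, δ }  = { δ } ∪ { α }
  { β, δ }  = { β } ∪ { δ }
  { γ, δ }  = complement { α, β }
  { α, β, δ }  = { α, β } ∪ { δ }
  — 13 sets.
Round 3: 3 new —
  { γ }  = complement { α, β, δ }
  { α, γ }  = complement { β, δ }
  { β, γ }  = complement { α, δ }
  — 16 sets.
Round 4: already closed under ᶜ and ∪.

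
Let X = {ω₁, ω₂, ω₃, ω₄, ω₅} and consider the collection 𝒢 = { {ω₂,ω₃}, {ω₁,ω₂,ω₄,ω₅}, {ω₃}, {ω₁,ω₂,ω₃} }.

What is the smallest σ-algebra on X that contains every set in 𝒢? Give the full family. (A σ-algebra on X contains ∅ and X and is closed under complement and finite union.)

σ(𝒢) (16 sets): { {}, {ω₁}, {ω₂}, {ω₃}, {ω₁,ω₂}, {ω₁,ω₃}, {ω₂,ω₃}, {ω₄,ω₅}, {ω₁,ω₂,ω₃}, {ω₁,ω₄,ω₅}, {ω₂,ω₄,ω₅}, {ω₃,ω₄,ω₅}, {ω₁,ω₂,ω₄,ω₅}, {ω₁,ω₃,ω₄,ω₅}, {ω₂,ω₃,ω₄,ω₅}, X }

Derivation:
Seed the family with 𝒢 together with ∅ and X: { {}, {ω₃}, {ω₂,ω₃}, {ω₁,ω₂,ω₃}, {ω₁,ω₂,ω₄,ω₅}, X }.
Round 1 adds 2:
  {ω₄,ω₅}  = {ω₁,ω₂,ω₃}ᶜ
  {ω₁,ω₄,ω₅}  = {ω₂,ω₃}ᶜ
  |family| = 8
Round 2 (3 new):
  {ω₃,ω₄,ω₅}  = {ω₃} ∪ {ω₄,ω₅}
  {ω₁,ω₃,ω₄,ω₅}  = {ω₃} ∪ {ω₁,ω₄,ω₅}
  {ω₂,ω₃,ω₄,ω₅}  = {ω₄,ω₅} ∪ {ω₂,ω₃}
  |family| = 11
Round 3 adds 3:
  {ω₁}  = {ω₂,ω₃,ω₄,ω₅}ᶜ
  {ω₂}  = {ω₁,ω₃,ω₄,ω₅}ᶜ
  {ω₁,ω₂}  = {ω₃,ω₄,ω₅}ᶜ
  |family| = 14
Round 4: 2 new —
  {ω₁,ω₃}  = {ω₃} ∪ {ω₁}
  {ω₂,ω₄,ω₅}  = {ω₄,ω₅} ∪ {ω₂}
  |family| = 16
Round 5: closed — nothing new.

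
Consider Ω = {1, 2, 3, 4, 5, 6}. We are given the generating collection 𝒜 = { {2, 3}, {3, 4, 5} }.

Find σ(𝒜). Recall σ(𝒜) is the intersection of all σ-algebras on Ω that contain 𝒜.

Seed the family with 𝒜 together with ∅ and Ω: { {}, {2, 3}, {3, 4, 5}, Ω }.
Step 1 (3 new):
  {1, 2, 6}  = {3, 4, 5}ᶜ
  {1, 4, 5, 6}  = {2, 3}ᶜ
  {2, 3, 4, 5}  = {3, 4, 5} ∪ {2, 3}
Step 2 (4 new):
  {1, 6}  = {2, 3, 4, 5}ᶜ
  {1, 2, 3, 6}  = {2, 3} ∪ {1, 2, 6}
  {1, 2, 4, 5, 6}  = {1, 4, 5, 6} ∪ {1, 2, 6}
  {1, 3, 4, 5, 6}  = {3, 4, 5} ∪ {1, 4, 5, 6}
Step 3: 3 new —
  {2}  = {1, 3, 4, 5, 6}ᶜ
  {3}  = {1, 2, 4, 5, 6}ᶜ
  {4, 5}  = {1, 2, 3, 6}ᶜ
Step 4: 2 new —
  {1, 3, 6}  = {3} ∪ {1, 6}
  {2, 4, 5}  = {4, 5} ∪ {2}
Step 5: stable.

Therefore σ(𝒜) = { {}, {2}, {3}, {1, 6}, {2, 3}, {4, 5}, {1, 2, 6}, {1, 3, 6}, {2, 4, 5}, {3, 4, 5}, {1, 2, 3, 6}, {1, 4, 5, 6}, {2, 3, 4, 5}, {1, 2, 4, 5, 6}, {1, 3, 4, 5, 6}, Ω } (|σ(𝒜)| = 16).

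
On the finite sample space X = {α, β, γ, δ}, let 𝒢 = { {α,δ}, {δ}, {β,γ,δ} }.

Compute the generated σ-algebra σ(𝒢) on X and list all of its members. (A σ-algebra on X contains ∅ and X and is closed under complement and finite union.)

Seed the family with 𝒢 together with ∅ and X: { {}, {δ}, {α,δ}, {β,γ,δ}, X }.
Iteration 1: 3 new —
  {α}  = X∖{β,γ,δ}
  {β,γ}  = X∖{α,δ}
  {α,β,γ}  = X∖{δ}
  — 8 sets.
Iteration 2: stable.

σ(𝒢) = { {}, {α}, {δ}, {α,δ}, {β,γ}, {α,β,γ}, {β,γ,δ}, X }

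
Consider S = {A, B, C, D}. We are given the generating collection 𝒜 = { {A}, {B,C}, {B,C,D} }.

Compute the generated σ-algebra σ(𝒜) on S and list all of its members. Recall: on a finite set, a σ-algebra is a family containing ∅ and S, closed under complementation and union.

Answer: σ(𝒜) = { ∅, {A}, {D}, {A,D}, {B,C}, {A,B,C}, {B,C,D}, S }

Derivation:
Initial family (5 sets): { ∅, {A}, {B,C}, {B,C,D}, S }.
Step 1. New:
  {A,D}  = ᶜ of {B,C}
  {A,B,C}  = {B,C} ∪ {A}
  — 7 sets.
Step 2 (1 new):
  {D}  = ᶜ of {A,B,C}
  — 8 sets.
Step 3: stable.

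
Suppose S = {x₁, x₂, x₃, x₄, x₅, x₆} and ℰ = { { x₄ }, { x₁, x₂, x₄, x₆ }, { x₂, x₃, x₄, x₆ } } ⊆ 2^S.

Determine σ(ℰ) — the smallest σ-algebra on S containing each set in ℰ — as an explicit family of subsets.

Begin from { {}, { x₄ }, { x₁, x₂, x₄, x₆ }, { x₂, x₃, x₄, x₆ }, S } (that is, ℰ plus ∅ and S).
Iteration 1: 4 new —
  { x₁, x₅ }  = complement { x₂, x₃, x₄, x₆ }
  { x₃, x₅ }  = complement { x₁, x₂, x₄, x₆ }
  { x₁, x₂, x₃, x₄, x₆ }  = { x₁, x₂, x₄, x₆ } ∪ { x₂, x₃, x₄, x₆ }
  { x₁, x₂, x₃, x₅, x₆ }  = complement { x₄ }
  |family| = 9
Iteration 2. New:
  { x₅ }  = complement { x₁, x₂, x₃, x₄, x₆ }
  { x₁, x₃, x₅ }  = { x₁, x₅ } ∪ { x₃, x₅ }
  { x₁, x₄, x₅ }  = { x₁, x₅ } ∪ { x₄ }
  { x₃, x₄, x₅ }  = { x₄ } ∪ { x₃, x₅ }
  { x₁, x₂, x₄, x₅, x₆ }  = { x₁, x₂, x₄, x₆ } ∪ { x₁, x₅ }
  { x₂, x₃, x₄, x₅, x₆ }  = { x₂, x₃, x₄, x₆ } ∪ { x₃, x₅ }
  |family| = 15
Iteration 3 (7 new):
  { x₁ }  = complement { x₂, x₃, x₄, x₅, x₆ }
  { x₃ }  = complement { x₁, x₂, x₄, x₅, x₆ }
  { x₄, x₅ }  = { x₄ } ∪ { x₅ }
  { x₁, x₂, x₆ }  = complement { x₃, x₄, x₅ }
  { x₂, x₃, x₆ }  = complement { x₁, x₄, x₅ }
  { x₂, x₄, x₆ }  = complement { x₁, x₃, x₅ }
  { x₁, x₃, x₄, x₅ }  = { x₁, x₄, x₅ } ∪ { x₃, x₄, x₅ }
  |family| = 22
Iteration 4 (8 new):
  { x₁, x₃ }  = { x₃ } ∪ { x₁ }
  { x₁, x₄ }  = { x₄ } ∪ { x₁ }
  { x₂, x₆ }  = complement { x₁, x₃, x₄, x₅ }
  { x₃, x₄ }  = { x₃ } ∪ { x₄ }
  { x₁, x₂, x₃, x₆ }  = complement { x₄, x₅ }
  { x₁, x₂, x₅, x₆ }  = { x₁, x₅ } ∪ { x₁, x₂, x₆ }
  { x₂, x₃, x₅, x₆ }  = { x₃, x₅ } ∪ { x₂, x₃, x₆ }
  { x₂, x₄, x₅, x₆ }  = { x₂, x₄, x₆ } ∪ { x₄, x₅ }
  |family| = 30
Iteration 5 (2 new):
  { x₁, x₃, x₄ }  = { x₃, x₄ } ∪ { x₁ }
  { x₂, x₅, x₆ }  = { x₂, x₆ } ∪ { x₅ }
  |family| = 32
After Iteration 6 the family is unchanged; done.

Therefore σ(ℰ) = { {}, { x₁ }, { x₃ }, { x₄ }, { x₅ }, { x₁, x₃ }, { x₁, x₄ }, { x₁, x₅ }, { x₂, x₆ }, { x₃, x₄ }, { x₃, x₅ }, { x₄, x₅ }, { x₁, x₂, x₆ }, { x₁, x₃, x₄ }, { x₁, x₃, x₅ }, { x₁, x₄, x₅ }, { x₂, x₃, x₆ }, { x₂, x₄, x₆ }, { x₂, x₅, x₆ }, { x₃, x₄, x₅ }, { x₁, x₂, x₃, x₆ }, { x₁, x₂, x₄, x₆ }, { x₁, x₂, x₅, x₆ }, { x₁, x₃, x₄, x₅ }, { x₂, x₃, x₄, x₆ }, { x₂, x₃, x₅, x₆ }, { x₂, x₄, x₅, x₆ }, { x₁, x₂, x₃, x₄, x₆ }, { x₁, x₂, x₃, x₅, x₆ }, { x₁, x₂, x₄, x₅, x₆ }, { x₂, x₃, x₄, x₅, x₆ }, S } (|σ(ℰ)| = 32).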